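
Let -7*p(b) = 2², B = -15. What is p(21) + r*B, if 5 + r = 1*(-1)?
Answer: 626/7 ≈ 89.429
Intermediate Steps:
p(b) = -4/7 (p(b) = -⅐*2² = -⅐*4 = -4/7)
r = -6 (r = -5 + 1*(-1) = -5 - 1 = -6)
p(21) + r*B = -4/7 - 6*(-15) = -4/7 + 90 = 626/7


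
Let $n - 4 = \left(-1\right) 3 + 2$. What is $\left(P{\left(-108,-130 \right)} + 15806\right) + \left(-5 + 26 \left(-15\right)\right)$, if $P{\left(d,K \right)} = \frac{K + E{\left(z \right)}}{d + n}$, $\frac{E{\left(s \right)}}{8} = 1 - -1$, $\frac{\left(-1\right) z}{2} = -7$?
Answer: $\frac{539423}{35} \approx 15412.0$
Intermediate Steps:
$z = 14$ ($z = \left(-2\right) \left(-7\right) = 14$)
$n = 3$ ($n = 4 + \left(\left(-1\right) 3 + 2\right) = 4 + \left(-3 + 2\right) = 4 - 1 = 3$)
$E{\left(s \right)} = 16$ ($E{\left(s \right)} = 8 \left(1 - -1\right) = 8 \left(1 + 1\right) = 8 \cdot 2 = 16$)
$P{\left(d,K \right)} = \frac{16 + K}{3 + d}$ ($P{\left(d,K \right)} = \frac{K + 16}{d + 3} = \frac{16 + K}{3 + d}$)
$\left(P{\left(-108,-130 \right)} + 15806\right) + \left(-5 + 26 \left(-15\right)\right) = \left(\frac{16 - 130}{3 - 108} + 15806\right) + \left(-5 + 26 \left(-15\right)\right) = \left(\frac{1}{-105} \left(-114\right) + 15806\right) - 395 = \left(\left(- \frac{1}{105}\right) \left(-114\right) + 15806\right) - 395 = \left(\frac{38}{35} + 15806\right) - 395 = \frac{553248}{35} - 395 = \frac{539423}{35}$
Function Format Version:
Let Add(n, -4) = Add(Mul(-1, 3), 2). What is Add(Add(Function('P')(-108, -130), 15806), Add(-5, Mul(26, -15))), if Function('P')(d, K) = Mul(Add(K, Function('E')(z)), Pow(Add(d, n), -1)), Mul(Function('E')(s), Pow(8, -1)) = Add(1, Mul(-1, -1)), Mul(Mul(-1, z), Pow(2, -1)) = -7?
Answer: Rational(539423, 35) ≈ 15412.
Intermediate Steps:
z = 14 (z = Mul(-2, -7) = 14)
n = 3 (n = Add(4, Add(Mul(-1, 3), 2)) = Add(4, Add(-3, 2)) = Add(4, -1) = 3)
Function('E')(s) = 16 (Function('E')(s) = Mul(8, Add(1, Mul(-1, -1))) = Mul(8, Add(1, 1)) = Mul(8, 2) = 16)
Function('P')(d, K) = Mul(Pow(Add(3, d), -1), Add(16, K)) (Function('P')(d, K) = Mul(Add(K, 16), Pow(Add(d, 3), -1)) = Mul(Add(16, K), Pow(Add(3, d), -1)) = Mul(Pow(Add(3, d), -1), Add(16, K)))
Add(Add(Function('P')(-108, -130), 15806), Add(-5, Mul(26, -15))) = Add(Add(Mul(Pow(Add(3, -108), -1), Add(16, -130)), 15806), Add(-5, Mul(26, -15))) = Add(Add(Mul(Pow(-105, -1), -114), 15806), Add(-5, -390)) = Add(Add(Mul(Rational(-1, 105), -114), 15806), -395) = Add(Add(Rational(38, 35), 15806), -395) = Add(Rational(553248, 35), -395) = Rational(539423, 35)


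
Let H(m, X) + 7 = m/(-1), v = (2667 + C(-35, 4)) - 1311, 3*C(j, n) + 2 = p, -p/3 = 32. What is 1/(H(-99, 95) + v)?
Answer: 3/4246 ≈ 0.00070655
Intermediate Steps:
p = -96 (p = -3*32 = -96)
C(j, n) = -98/3 (C(j, n) = -⅔ + (⅓)*(-96) = -⅔ - 32 = -98/3)
v = 3970/3 (v = (2667 - 98/3) - 1311 = 7903/3 - 1311 = 3970/3 ≈ 1323.3)
H(m, X) = -7 - m (H(m, X) = -7 + m/(-1) = -7 + m*(-1) = -7 - m)
1/(H(-99, 95) + v) = 1/((-7 - 1*(-99)) + 3970/3) = 1/((-7 + 99) + 3970/3) = 1/(92 + 3970/3) = 1/(4246/3) = 3/4246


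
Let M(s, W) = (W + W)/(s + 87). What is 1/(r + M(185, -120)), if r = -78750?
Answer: -17/1338765 ≈ -1.2698e-5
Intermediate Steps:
M(s, W) = 2*W/(87 + s) (M(s, W) = (2*W)/(87 + s) = 2*W/(87 + s))
1/(r + M(185, -120)) = 1/(-78750 + 2*(-120)/(87 + 185)) = 1/(-78750 + 2*(-120)/272) = 1/(-78750 + 2*(-120)*(1/272)) = 1/(-78750 - 15/17) = 1/(-1338765/17) = -17/1338765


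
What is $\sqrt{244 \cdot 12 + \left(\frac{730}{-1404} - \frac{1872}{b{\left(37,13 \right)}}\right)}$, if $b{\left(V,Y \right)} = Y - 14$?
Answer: $\frac{\sqrt{262800330}}{234} \approx 69.278$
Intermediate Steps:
$b{\left(V,Y \right)} = -14 + Y$ ($b{\left(V,Y \right)} = Y - 14 = -14 + Y$)
$\sqrt{244 \cdot 12 + \left(\frac{730}{-1404} - \frac{1872}{b{\left(37,13 \right)}}\right)} = \sqrt{244 \cdot 12 - \left(\frac{365}{702} + \frac{1872}{-14 + 13}\right)} = \sqrt{2928 + \left(730 \left(- \frac{1}{1404}\right) - \frac{1872}{-1}\right)} = \sqrt{2928 - - \frac{1313779}{702}} = \sqrt{2928 + \left(- \frac{365}{702} + 1872\right)} = \sqrt{2928 + \frac{1313779}{702}} = \sqrt{\frac{3369235}{702}} = \frac{\sqrt{262800330}}{234}$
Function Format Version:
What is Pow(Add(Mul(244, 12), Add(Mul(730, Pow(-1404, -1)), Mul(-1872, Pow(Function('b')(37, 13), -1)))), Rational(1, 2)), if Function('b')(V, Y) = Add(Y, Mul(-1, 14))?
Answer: Mul(Rational(1, 234), Pow(262800330, Rational(1, 2))) ≈ 69.278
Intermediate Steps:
Function('b')(V, Y) = Add(-14, Y) (Function('b')(V, Y) = Add(Y, -14) = Add(-14, Y))
Pow(Add(Mul(244, 12), Add(Mul(730, Pow(-1404, -1)), Mul(-1872, Pow(Function('b')(37, 13), -1)))), Rational(1, 2)) = Pow(Add(Mul(244, 12), Add(Mul(730, Pow(-1404, -1)), Mul(-1872, Pow(Add(-14, 13), -1)))), Rational(1, 2)) = Pow(Add(2928, Add(Mul(730, Rational(-1, 1404)), Mul(-1872, Pow(-1, -1)))), Rational(1, 2)) = Pow(Add(2928, Add(Rational(-365, 702), Mul(-1872, -1))), Rational(1, 2)) = Pow(Add(2928, Add(Rational(-365, 702), 1872)), Rational(1, 2)) = Pow(Add(2928, Rational(1313779, 702)), Rational(1, 2)) = Pow(Rational(3369235, 702), Rational(1, 2)) = Mul(Rational(1, 234), Pow(262800330, Rational(1, 2)))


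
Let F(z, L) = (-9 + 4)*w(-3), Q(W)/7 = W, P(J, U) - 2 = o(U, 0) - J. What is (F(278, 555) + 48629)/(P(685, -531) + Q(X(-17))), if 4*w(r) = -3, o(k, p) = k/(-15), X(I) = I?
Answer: -972655/15332 ≈ -63.440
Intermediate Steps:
o(k, p) = -k/15 (o(k, p) = k*(-1/15) = -k/15)
w(r) = -3/4 (w(r) = (1/4)*(-3) = -3/4)
P(J, U) = 2 - J - U/15 (P(J, U) = 2 + (-U/15 - J) = 2 + (-J - U/15) = 2 - J - U/15)
Q(W) = 7*W
F(z, L) = 15/4 (F(z, L) = (-9 + 4)*(-3/4) = -5*(-3/4) = 15/4)
(F(278, 555) + 48629)/(P(685, -531) + Q(X(-17))) = (15/4 + 48629)/((2 - 1*685 - 1/15*(-531)) + 7*(-17)) = 194531/(4*((2 - 685 + 177/5) - 119)) = 194531/(4*(-3238/5 - 119)) = 194531/(4*(-3833/5)) = (194531/4)*(-5/3833) = -972655/15332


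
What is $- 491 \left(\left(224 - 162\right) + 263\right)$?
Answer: $-159575$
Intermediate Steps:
$- 491 \left(\left(224 - 162\right) + 263\right) = - 491 \left(62 + 263\right) = \left(-491\right) 325 = -159575$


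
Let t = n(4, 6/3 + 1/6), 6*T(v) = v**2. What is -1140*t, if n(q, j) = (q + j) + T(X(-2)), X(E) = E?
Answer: -7790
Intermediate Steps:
T(v) = v**2/6
n(q, j) = 2/3 + j + q (n(q, j) = (q + j) + (1/6)*(-2)**2 = (j + q) + (1/6)*4 = (j + q) + 2/3 = 2/3 + j + q)
t = 41/6 (t = 2/3 + (6/3 + 1/6) + 4 = 2/3 + (6*(1/3) + 1*(1/6)) + 4 = 2/3 + (2 + 1/6) + 4 = 2/3 + 13/6 + 4 = 41/6 ≈ 6.8333)
-1140*t = -1140*41/6 = -7790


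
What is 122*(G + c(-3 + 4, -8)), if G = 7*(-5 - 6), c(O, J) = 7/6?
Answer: -27755/3 ≈ -9251.7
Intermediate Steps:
c(O, J) = 7/6 (c(O, J) = 7*(1/6) = 7/6)
G = -77 (G = 7*(-11) = -77)
122*(G + c(-3 + 4, -8)) = 122*(-77 + 7/6) = 122*(-455/6) = -27755/3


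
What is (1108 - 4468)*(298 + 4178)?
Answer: -15039360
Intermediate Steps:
(1108 - 4468)*(298 + 4178) = -3360*4476 = -15039360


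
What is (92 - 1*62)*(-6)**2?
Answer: 1080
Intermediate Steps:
(92 - 1*62)*(-6)**2 = (92 - 62)*36 = 30*36 = 1080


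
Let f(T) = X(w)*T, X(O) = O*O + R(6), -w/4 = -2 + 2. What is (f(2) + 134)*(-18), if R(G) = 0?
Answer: -2412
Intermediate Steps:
w = 0 (w = -4*(-2 + 2) = -4*0 = 0)
X(O) = O**2 (X(O) = O*O + 0 = O**2 + 0 = O**2)
f(T) = 0 (f(T) = 0**2*T = 0*T = 0)
(f(2) + 134)*(-18) = (0 + 134)*(-18) = 134*(-18) = -2412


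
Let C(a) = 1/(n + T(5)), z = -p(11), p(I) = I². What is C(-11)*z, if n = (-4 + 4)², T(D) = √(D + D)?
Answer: -121*√10/10 ≈ -38.264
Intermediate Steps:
T(D) = √2*√D (T(D) = √(2*D) = √2*√D)
n = 0 (n = 0² = 0)
z = -121 (z = -1*11² = -1*121 = -121)
C(a) = √10/10 (C(a) = 1/(0 + √2*√5) = 1/(0 + √10) = 1/(√10) = √10/10)
C(-11)*z = (√10/10)*(-121) = -121*√10/10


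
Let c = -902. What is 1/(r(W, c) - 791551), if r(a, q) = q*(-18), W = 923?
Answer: -1/775315 ≈ -1.2898e-6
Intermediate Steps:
r(a, q) = -18*q
1/(r(W, c) - 791551) = 1/(-18*(-902) - 791551) = 1/(16236 - 791551) = 1/(-775315) = -1/775315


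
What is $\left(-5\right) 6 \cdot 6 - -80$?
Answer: $-100$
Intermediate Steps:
$\left(-5\right) 6 \cdot 6 - -80 = \left(-30\right) 6 + 80 = -180 + 80 = -100$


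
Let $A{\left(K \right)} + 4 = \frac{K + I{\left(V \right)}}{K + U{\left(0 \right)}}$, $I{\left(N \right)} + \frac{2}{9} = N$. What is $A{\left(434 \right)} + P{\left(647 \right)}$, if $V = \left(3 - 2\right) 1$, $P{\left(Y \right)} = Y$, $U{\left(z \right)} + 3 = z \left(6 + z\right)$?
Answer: $\frac{2498110}{3879} \approx 644.01$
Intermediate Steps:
$U{\left(z \right)} = -3 + z \left(6 + z\right)$
$V = 1$ ($V = 1 \cdot 1 = 1$)
$I{\left(N \right)} = - \frac{2}{9} + N$
$A{\left(K \right)} = -4 + \frac{\frac{7}{9} + K}{-3 + K}$ ($A{\left(K \right)} = -4 + \frac{K + \left(- \frac{2}{9} + 1\right)}{K + \left(-3 + 0^{2} + 6 \cdot 0\right)} = -4 + \frac{K + \frac{7}{9}}{K + \left(-3 + 0 + 0\right)} = -4 + \frac{\frac{7}{9} + K}{K - 3} = -4 + \frac{\frac{7}{9} + K}{-3 + K}$)
$A{\left(434 \right)} + P{\left(647 \right)} = \frac{115 - 11718}{9 \left(-3 + 434\right)} + 647 = \frac{115 - 11718}{9 \cdot 431} + 647 = \frac{1}{9} \cdot \frac{1}{431} \left(-11603\right) + 647 = - \frac{11603}{3879} + 647 = \frac{2498110}{3879}$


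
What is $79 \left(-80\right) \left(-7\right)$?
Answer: $44240$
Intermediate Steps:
$79 \left(-80\right) \left(-7\right) = \left(-6320\right) \left(-7\right) = 44240$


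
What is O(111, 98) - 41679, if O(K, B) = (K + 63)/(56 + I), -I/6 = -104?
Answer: -14170773/340 ≈ -41679.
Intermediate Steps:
I = 624 (I = -6*(-104) = 624)
O(K, B) = 63/680 + K/680 (O(K, B) = (K + 63)/(56 + 624) = (63 + K)/680 = (63 + K)*(1/680) = 63/680 + K/680)
O(111, 98) - 41679 = (63/680 + (1/680)*111) - 41679 = (63/680 + 111/680) - 41679 = 87/340 - 41679 = -14170773/340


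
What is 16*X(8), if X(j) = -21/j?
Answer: -42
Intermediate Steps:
16*X(8) = 16*(-21/8) = -42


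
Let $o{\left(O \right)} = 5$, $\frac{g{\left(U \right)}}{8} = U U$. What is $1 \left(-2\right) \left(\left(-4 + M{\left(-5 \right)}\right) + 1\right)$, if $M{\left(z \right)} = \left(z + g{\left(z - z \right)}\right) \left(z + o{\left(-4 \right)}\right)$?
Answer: $6$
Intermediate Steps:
$g{\left(U \right)} = 8 U^{2}$ ($g{\left(U \right)} = 8 U U = 8 U^{2}$)
$M{\left(z \right)} = z \left(5 + z\right)$ ($M{\left(z \right)} = \left(z + 8 \left(z - z\right)^{2}\right) \left(z + 5\right) = \left(z + 8 \cdot 0^{2}\right) \left(5 + z\right) = \left(z + 8 \cdot 0\right) \left(5 + z\right) = \left(z + 0\right) \left(5 + z\right) = z \left(5 + z\right)$)
$1 \left(-2\right) \left(\left(-4 + M{\left(-5 \right)}\right) + 1\right) = 1 \left(-2\right) \left(\left(-4 - 5 \left(5 - 5\right)\right) + 1\right) = - 2 \left(\left(-4 - 0\right) + 1\right) = - 2 \left(\left(-4 + 0\right) + 1\right) = - 2 \left(-4 + 1\right) = \left(-2\right) \left(-3\right) = 6$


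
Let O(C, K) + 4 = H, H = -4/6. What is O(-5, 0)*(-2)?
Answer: 28/3 ≈ 9.3333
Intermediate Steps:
H = -⅔ (H = -4*⅙ = -⅔ ≈ -0.66667)
O(C, K) = -14/3 (O(C, K) = -4 - ⅔ = -14/3)
O(-5, 0)*(-2) = -14/3*(-2) = 28/3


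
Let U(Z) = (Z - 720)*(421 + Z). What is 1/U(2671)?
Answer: 1/6032492 ≈ 1.6577e-7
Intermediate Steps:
U(Z) = (-720 + Z)*(421 + Z)
1/U(2671) = 1/(-303120 + 2671² - 299*2671) = 1/(-303120 + 7134241 - 798629) = 1/6032492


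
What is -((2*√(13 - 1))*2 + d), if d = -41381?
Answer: 41381 - 8*√3 ≈ 41367.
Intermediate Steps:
-((2*√(13 - 1))*2 + d) = -((2*√(13 - 1))*2 - 41381) = -((2*√12)*2 - 41381) = -((2*(2*√3))*2 - 41381) = -((4*√3)*2 - 41381) = -(8*√3 - 41381) = -(-41381 + 8*√3) = 41381 - 8*√3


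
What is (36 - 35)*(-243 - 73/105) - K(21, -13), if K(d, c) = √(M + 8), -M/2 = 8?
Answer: -25588/105 - 2*I*√2 ≈ -243.7 - 2.8284*I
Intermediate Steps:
M = -16 (M = -2*8 = -16)
K(d, c) = 2*I*√2 (K(d, c) = √(-16 + 8) = √(-8) = 2*I*√2)
(36 - 35)*(-243 - 73/105) - K(21, -13) = (36 - 35)*(-243 - 73/105) - 2*I*√2 = 1*(-243 - 73*1/105) - 2*I*√2 = 1*(-243 - 73/105) - 2*I*√2 = 1*(-25588/105) - 2*I*√2 = -25588/105 - 2*I*√2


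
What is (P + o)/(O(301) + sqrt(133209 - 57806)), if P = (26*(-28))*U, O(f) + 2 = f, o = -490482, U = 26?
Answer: -76156795/6999 + 254705*sqrt(75403)/6999 ≈ -888.10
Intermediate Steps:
O(f) = -2 + f
P = -18928 (P = (26*(-28))*26 = -728*26 = -18928)
(P + o)/(O(301) + sqrt(133209 - 57806)) = (-18928 - 490482)/((-2 + 301) + sqrt(133209 - 57806)) = -509410/(299 + sqrt(75403))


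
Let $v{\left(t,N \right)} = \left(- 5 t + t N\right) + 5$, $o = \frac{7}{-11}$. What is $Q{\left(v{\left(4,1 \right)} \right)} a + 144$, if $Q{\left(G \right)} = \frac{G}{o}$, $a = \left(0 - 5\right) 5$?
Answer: $- \frac{2017}{7} \approx -288.14$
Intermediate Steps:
$o = - \frac{7}{11}$ ($o = 7 \left(- \frac{1}{11}\right) = - \frac{7}{11} \approx -0.63636$)
$v{\left(t,N \right)} = 5 - 5 t + N t$ ($v{\left(t,N \right)} = \left(- 5 t + N t\right) + 5 = 5 - 5 t + N t$)
$a = -25$ ($a = \left(-5\right) 5 = -25$)
$Q{\left(G \right)} = - \frac{11 G}{7}$ ($Q{\left(G \right)} = \frac{G}{- \frac{7}{11}} = G \left(- \frac{11}{7}\right) = - \frac{11 G}{7}$)
$Q{\left(v{\left(4,1 \right)} \right)} a + 144 = - \frac{11 \left(5 - 20 + 1 \cdot 4\right)}{7} \left(-25\right) + 144 = - \frac{11 \left(5 - 20 + 4\right)}{7} \left(-25\right) + 144 = \left(- \frac{11}{7}\right) \left(-11\right) \left(-25\right) + 144 = \frac{121}{7} \left(-25\right) + 144 = - \frac{3025}{7} + 144 = - \frac{2017}{7}$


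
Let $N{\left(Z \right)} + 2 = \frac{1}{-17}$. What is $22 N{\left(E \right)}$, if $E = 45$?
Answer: $- \frac{770}{17} \approx -45.294$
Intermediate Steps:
$N{\left(Z \right)} = - \frac{35}{17}$ ($N{\left(Z \right)} = -2 + \frac{1}{-17} = -2 - \frac{1}{17} = - \frac{35}{17}$)
$22 N{\left(E \right)} = 22 \left(- \frac{35}{17}\right) = - \frac{770}{17}$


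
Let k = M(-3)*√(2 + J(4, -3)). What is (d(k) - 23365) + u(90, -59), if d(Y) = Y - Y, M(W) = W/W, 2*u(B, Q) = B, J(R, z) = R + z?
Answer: -23320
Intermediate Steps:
u(B, Q) = B/2
M(W) = 1
k = √3 (k = 1*√(2 + (4 - 3)) = 1*√(2 + 1) = 1*√3 = √3 ≈ 1.7320)
d(Y) = 0
(d(k) - 23365) + u(90, -59) = (0 - 23365) + (½)*90 = -23365 + 45 = -23320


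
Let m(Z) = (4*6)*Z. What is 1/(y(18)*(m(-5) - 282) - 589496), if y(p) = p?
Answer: -1/596732 ≈ -1.6758e-6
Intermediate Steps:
m(Z) = 24*Z
1/(y(18)*(m(-5) - 282) - 589496) = 1/(18*(24*(-5) - 282) - 589496) = 1/(18*(-120 - 282) - 589496) = 1/(18*(-402) - 589496) = 1/(-7236 - 589496) = 1/(-596732) = -1/596732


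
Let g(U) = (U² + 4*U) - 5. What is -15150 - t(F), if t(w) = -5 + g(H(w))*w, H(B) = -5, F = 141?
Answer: -15145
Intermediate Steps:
g(U) = -5 + U² + 4*U
t(w) = -5 (t(w) = -5 + (-5 + (-5)² + 4*(-5))*w = -5 + (-5 + 25 - 20)*w = -5 + 0*w = -5 + 0 = -5)
-15150 - t(F) = -15150 - 1*(-5) = -15150 + 5 = -15145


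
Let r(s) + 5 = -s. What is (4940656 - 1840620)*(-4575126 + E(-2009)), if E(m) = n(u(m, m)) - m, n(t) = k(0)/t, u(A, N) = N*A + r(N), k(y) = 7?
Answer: -57247233797773593768/4038085 ≈ -1.4177e+13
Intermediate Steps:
r(s) = -5 - s
u(A, N) = -5 - N + A*N (u(A, N) = N*A + (-5 - N) = A*N + (-5 - N) = -5 - N + A*N)
n(t) = 7/t
E(m) = -m + 7/(-5 + m² - m) (E(m) = 7/(-5 - m + m*m) - m = 7/(-5 - m + m²) - m = 7/(-5 + m² - m) - m = -m + 7/(-5 + m² - m))
(4940656 - 1840620)*(-4575126 + E(-2009)) = (4940656 - 1840620)*(-4575126 + (-7 - 1*(-2009)*(5 - 2009 - 1*(-2009)²))/(5 - 2009 - 1*(-2009)²)) = 3100036*(-4575126 + (-7 - 1*(-2009)*(5 - 2009 - 1*4036081))/(5 - 2009 - 1*4036081)) = 3100036*(-4575126 + (-7 - 1*(-2009)*(5 - 2009 - 4036081))/(5 - 2009 - 4036081)) = 3100036*(-4575126 + (-7 - 1*(-2009)*(-4038085))/(-4038085)) = 3100036*(-4575126 - (-7 - 8112512765)/4038085) = 3100036*(-4575126 - 1/4038085*(-8112512772)) = 3100036*(-4575126 + 8112512772/4038085) = 3100036*(-18466635160938/4038085) = -57247233797773593768/4038085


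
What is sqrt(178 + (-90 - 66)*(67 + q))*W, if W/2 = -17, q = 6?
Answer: -34*I*sqrt(11210) ≈ -3599.8*I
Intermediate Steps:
W = -34 (W = 2*(-17) = -34)
sqrt(178 + (-90 - 66)*(67 + q))*W = sqrt(178 + (-90 - 66)*(67 + 6))*(-34) = sqrt(178 - 156*73)*(-34) = sqrt(178 - 11388)*(-34) = sqrt(-11210)*(-34) = (I*sqrt(11210))*(-34) = -34*I*sqrt(11210)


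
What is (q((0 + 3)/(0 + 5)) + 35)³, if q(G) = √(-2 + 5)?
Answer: (35 + √3)³ ≈ 49561.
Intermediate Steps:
q(G) = √3
(q((0 + 3)/(0 + 5)) + 35)³ = (√3 + 35)³ = (35 + √3)³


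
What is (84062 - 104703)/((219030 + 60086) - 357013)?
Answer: 20641/77897 ≈ 0.26498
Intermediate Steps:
(84062 - 104703)/((219030 + 60086) - 357013) = -20641/(279116 - 357013) = -20641/(-77897) = -20641*(-1/77897) = 20641/77897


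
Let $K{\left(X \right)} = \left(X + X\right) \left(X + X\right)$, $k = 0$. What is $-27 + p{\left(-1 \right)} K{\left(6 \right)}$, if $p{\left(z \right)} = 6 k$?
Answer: $-27$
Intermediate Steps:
$K{\left(X \right)} = 4 X^{2}$ ($K{\left(X \right)} = 2 X 2 X = 4 X^{2}$)
$p{\left(z \right)} = 0$ ($p{\left(z \right)} = 6 \cdot 0 = 0$)
$-27 + p{\left(-1 \right)} K{\left(6 \right)} = -27 + 0 \cdot 4 \cdot 6^{2} = -27 + 0 \cdot 4 \cdot 36 = -27 + 0 \cdot 144 = -27 + 0 = -27$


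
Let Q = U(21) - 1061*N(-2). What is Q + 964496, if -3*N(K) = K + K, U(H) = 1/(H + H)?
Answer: 13483139/14 ≈ 9.6308e+5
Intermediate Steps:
U(H) = 1/(2*H)
N(K) = -2*K/3 (N(K) = -(K + K)/3 = -2*K/3)
Q = -19805/14 (Q = (½)/21 - (-2122)*(-2)/3 = (½)*(1/21) - 1061*4/3 = 1/42 - 4244/3 = -19805/14 ≈ -1414.6)
Q + 964496 = -19805/14 + 964496 = 13483139/14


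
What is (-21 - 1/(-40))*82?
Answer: -34399/20 ≈ -1719.9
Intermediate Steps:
(-21 - 1/(-40))*82 = (-21 - 1*(-1/40))*82 = (-21 + 1/40)*82 = -839/40*82 = -34399/20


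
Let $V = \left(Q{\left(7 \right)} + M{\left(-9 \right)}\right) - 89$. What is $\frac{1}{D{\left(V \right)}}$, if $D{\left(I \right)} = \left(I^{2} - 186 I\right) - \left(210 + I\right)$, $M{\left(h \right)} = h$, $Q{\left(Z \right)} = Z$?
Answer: $\frac{1}{25088} \approx 3.986 \cdot 10^{-5}$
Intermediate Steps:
$V = -91$ ($V = \left(7 - 9\right) - 89 = -2 - 89 = -91$)
$D{\left(I \right)} = -210 + I^{2} - 187 I$
$\frac{1}{D{\left(V \right)}} = \frac{1}{-210 + \left(-91\right)^{2} - -17017} = \frac{1}{-210 + 8281 + 17017} = \frac{1}{25088}$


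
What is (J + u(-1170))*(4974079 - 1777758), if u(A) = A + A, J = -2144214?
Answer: -6861075627834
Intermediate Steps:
u(A) = 2*A
(J + u(-1170))*(4974079 - 1777758) = (-2144214 + 2*(-1170))*(4974079 - 1777758) = (-2144214 - 2340)*3196321 = -2146554*3196321 = -6861075627834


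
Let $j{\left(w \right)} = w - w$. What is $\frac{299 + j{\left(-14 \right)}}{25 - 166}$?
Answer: $- \frac{299}{141} \approx -2.1206$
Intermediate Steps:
$j{\left(w \right)} = 0$
$\frac{299 + j{\left(-14 \right)}}{25 - 166} = \frac{299 + 0}{25 - 166} = \frac{299}{-141} = 299 \left(- \frac{1}{141}\right) = - \frac{299}{141}$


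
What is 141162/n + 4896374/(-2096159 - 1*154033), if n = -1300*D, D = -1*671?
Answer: -70597597091/35050758600 ≈ -2.0142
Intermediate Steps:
D = -671
n = 872300 (n = -1300*(-671) = 872300)
141162/n + 4896374/(-2096159 - 1*154033) = 141162/872300 + 4896374/(-2096159 - 1*154033) = 141162*(1/872300) + 4896374/(-2096159 - 154033) = 70581/436150 + 4896374/(-2250192) = 70581/436150 + 4896374*(-1/2250192) = 70581/436150 - 349741/160728 = -70597597091/35050758600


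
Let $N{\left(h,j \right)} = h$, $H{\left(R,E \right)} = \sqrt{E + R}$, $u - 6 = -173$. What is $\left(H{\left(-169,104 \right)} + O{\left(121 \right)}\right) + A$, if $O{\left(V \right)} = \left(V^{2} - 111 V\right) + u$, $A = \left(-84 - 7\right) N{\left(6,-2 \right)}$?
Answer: $497 + i \sqrt{65} \approx 497.0 + 8.0623 i$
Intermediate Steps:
$u = -167$ ($u = 6 - 173 = -167$)
$A = -546$ ($A = \left(-84 - 7\right) 6 = \left(-91\right) 6 = -546$)
$O{\left(V \right)} = -167 + V^{2} - 111 V$ ($O{\left(V \right)} = \left(V^{2} - 111 V\right) - 167 = -167 + V^{2} - 111 V$)
$\left(H{\left(-169,104 \right)} + O{\left(121 \right)}\right) + A = \left(\sqrt{104 - 169} - \left(13598 - 14641\right)\right) - 546 = \left(\sqrt{-65} - -1043\right) - 546 = \left(i \sqrt{65} + 1043\right) - 546 = \left(1043 + i \sqrt{65}\right) - 546 = 497 + i \sqrt{65}$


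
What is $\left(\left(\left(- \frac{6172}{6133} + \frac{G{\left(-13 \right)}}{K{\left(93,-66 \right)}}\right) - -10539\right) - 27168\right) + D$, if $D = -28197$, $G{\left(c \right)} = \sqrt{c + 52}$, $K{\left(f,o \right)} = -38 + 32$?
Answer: $- \frac{274924030}{6133} - \frac{\sqrt{39}}{6} \approx -44828.0$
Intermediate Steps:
$K{\left(f,o \right)} = -6$
$G{\left(c \right)} = \sqrt{52 + c}$
$\left(\left(\left(- \frac{6172}{6133} + \frac{G{\left(-13 \right)}}{K{\left(93,-66 \right)}}\right) - -10539\right) - 27168\right) + D = \left(\left(\left(- \frac{6172}{6133} + \frac{\sqrt{52 - 13}}{-6}\right) - -10539\right) - 27168\right) - 28197 = \left(\left(\left(\left(-6172\right) \frac{1}{6133} + \sqrt{39} \left(- \frac{1}{6}\right)\right) + 10539\right) - 27168\right) - 28197 = \left(\left(\left(- \frac{6172}{6133} - \frac{\sqrt{39}}{6}\right) + 10539\right) - 27168\right) - 28197 = \left(\left(\frac{64629515}{6133} - \frac{\sqrt{39}}{6}\right) - 27168\right) - 28197 = \left(- \frac{101991829}{6133} - \frac{\sqrt{39}}{6}\right) - 28197 = - \frac{274924030}{6133} - \frac{\sqrt{39}}{6}$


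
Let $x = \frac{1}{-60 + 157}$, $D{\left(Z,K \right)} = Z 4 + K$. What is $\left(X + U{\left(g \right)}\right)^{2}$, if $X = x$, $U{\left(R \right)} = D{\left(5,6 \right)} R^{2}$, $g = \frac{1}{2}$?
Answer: $\frac{1595169}{37636} \approx 42.384$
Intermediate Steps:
$D{\left(Z,K \right)} = K + 4 Z$ ($D{\left(Z,K \right)} = 4 Z + K = K + 4 Z$)
$g = \frac{1}{2} \approx 0.5$
$x = \frac{1}{97} \approx 0.010309$
$U{\left(R \right)} = 26 R^{2}$ ($U{\left(R \right)} = \left(6 + 4 \cdot 5\right) R^{2} = \left(6 + 20\right) R^{2} = 26 R^{2}$)
$X = \frac{1}{97} \approx 0.010309$
$\left(X + U{\left(g \right)}\right)^{2} = \left(\frac{1}{97} + \frac{26}{4}\right)^{2} = \left(\frac{1}{97} + 26 \cdot \frac{1}{4}\right)^{2} = \left(\frac{1}{97} + \frac{13}{2}\right)^{2} = \left(\frac{1263}{194}\right)^{2} = \frac{1595169}{37636}$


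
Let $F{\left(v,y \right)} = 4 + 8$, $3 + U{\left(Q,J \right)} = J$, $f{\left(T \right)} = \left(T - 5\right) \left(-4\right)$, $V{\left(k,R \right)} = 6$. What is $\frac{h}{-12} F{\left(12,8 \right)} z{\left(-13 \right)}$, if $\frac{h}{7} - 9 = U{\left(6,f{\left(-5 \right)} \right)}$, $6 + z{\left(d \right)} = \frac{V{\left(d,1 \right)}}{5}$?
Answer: $\frac{7728}{5} \approx 1545.6$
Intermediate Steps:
$f{\left(T \right)} = 20 - 4 T$ ($f{\left(T \right)} = \left(-5 + T\right) \left(-4\right) = 20 - 4 T$)
$U{\left(Q,J \right)} = -3 + J$
$F{\left(v,y \right)} = 12$
$z{\left(d \right)} = - \frac{24}{5}$ ($z{\left(d \right)} = -6 + \frac{6}{5} = - \frac{24}{5}$)
$h = 322$ ($h = 63 + 7 \left(-3 + \left(20 - -20\right)\right) = 63 + 7 \left(-3 + \left(20 + 20\right)\right) = 63 + 7 \left(-3 + 40\right) = 63 + 7 \cdot 37 = 63 + 259 = 322$)
$\frac{h}{-12} F{\left(12,8 \right)} z{\left(-13 \right)} = \frac{1}{-12} \cdot 322 \cdot 12 \left(- \frac{24}{5}\right) = \left(- \frac{1}{12}\right) 322 \cdot 12 \left(- \frac{24}{5}\right) = \left(- \frac{161}{6}\right) 12 \left(- \frac{24}{5}\right) = \left(-322\right) \left(- \frac{24}{5}\right) = \frac{7728}{5}$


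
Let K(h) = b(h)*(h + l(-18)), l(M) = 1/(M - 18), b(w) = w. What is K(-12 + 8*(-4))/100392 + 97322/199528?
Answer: 11426490337/22534891848 ≈ 0.50706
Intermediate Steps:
l(M) = 1/(-18 + M)
K(h) = h*(-1/36 + h) (K(h) = h*(h + 1/(-18 - 18)) = h*(h + 1/(-36)) = h*(h - 1/36) = h*(-1/36 + h))
K(-12 + 8*(-4))/100392 + 97322/199528 = ((-12 + 8*(-4))*(-1/36 + (-12 + 8*(-4))))/100392 + 97322/199528 = ((-12 - 32)*(-1/36 + (-12 - 32)))*(1/100392) + 97322*(1/199528) = -44*(-1/36 - 44)*(1/100392) + 48661/99764 = -44*(-1585/36)*(1/100392) + 48661/99764 = (17435/9)*(1/100392) + 48661/99764 = 17435/903528 + 48661/99764 = 11426490337/22534891848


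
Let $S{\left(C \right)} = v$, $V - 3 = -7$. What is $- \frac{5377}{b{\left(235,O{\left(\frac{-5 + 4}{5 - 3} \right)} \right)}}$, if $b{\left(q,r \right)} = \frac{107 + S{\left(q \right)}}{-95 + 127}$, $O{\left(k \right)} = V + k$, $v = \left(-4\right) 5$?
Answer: $- \frac{172064}{87} \approx -1977.7$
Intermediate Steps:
$V = -4$ ($V = 3 - 7 = -4$)
$v = -20$
$S{\left(C \right)} = -20$
$O{\left(k \right)} = -4 + k$
$b{\left(q,r \right)} = \frac{87}{32}$ ($b{\left(q,r \right)} = \frac{107 - 20}{-95 + 127} = \frac{87}{32}$)
$- \frac{5377}{b{\left(235,O{\left(\frac{-5 + 4}{5 - 3} \right)} \right)}} = - \frac{5377}{\frac{87}{32}} = \left(-5377\right) \frac{32}{87} = - \frac{172064}{87}$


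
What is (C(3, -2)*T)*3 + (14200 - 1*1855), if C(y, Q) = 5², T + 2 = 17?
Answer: 13470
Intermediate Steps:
T = 15 (T = -2 + 17 = 15)
C(y, Q) = 25
(C(3, -2)*T)*3 + (14200 - 1*1855) = (25*15)*3 + (14200 - 1*1855) = 375*3 + (14200 - 1855) = 1125 + 12345 = 13470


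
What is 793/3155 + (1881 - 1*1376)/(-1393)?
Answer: -488626/4394915 ≈ -0.11118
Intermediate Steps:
793/3155 + (1881 - 1*1376)/(-1393) = 793*(1/3155) + (1881 - 1376)*(-1/1393) = 793/3155 + 505*(-1/1393) = 793/3155 - 505/1393 = -488626/4394915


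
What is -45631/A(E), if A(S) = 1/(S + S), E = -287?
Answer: 26192194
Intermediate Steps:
A(S) = 1/(2*S)
-45631/A(E) = -45631/((1/2)/(-287)) = -45631/((1/2)*(-1/287)) = -45631/(-1/574) = -45631*(-574) = 26192194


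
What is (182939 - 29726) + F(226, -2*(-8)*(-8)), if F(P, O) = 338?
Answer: 153551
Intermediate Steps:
(182939 - 29726) + F(226, -2*(-8)*(-8)) = (182939 - 29726) + 338 = 153213 + 338 = 153551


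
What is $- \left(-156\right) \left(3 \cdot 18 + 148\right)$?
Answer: $31512$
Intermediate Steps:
$- \left(-156\right) \left(3 \cdot 18 + 148\right) = - \left(-156\right) \left(54 + 148\right) = - \left(-156\right) 202 = \left(-1\right) \left(-31512\right) = 31512$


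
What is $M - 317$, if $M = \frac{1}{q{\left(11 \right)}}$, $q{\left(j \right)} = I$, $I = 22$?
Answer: $- \frac{6973}{22} \approx -316.95$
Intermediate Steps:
$q{\left(j \right)} = 22$
$M = \frac{1}{22} \approx 0.045455$
$M - 317 = \frac{1}{22} - 317 = - \frac{6973}{22}$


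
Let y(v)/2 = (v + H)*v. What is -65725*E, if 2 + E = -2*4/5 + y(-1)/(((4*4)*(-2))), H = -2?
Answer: 3982935/16 ≈ 2.4893e+5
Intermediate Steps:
y(v) = 2*v*(-2 + v) (y(v) = 2*((v - 2)*v) = 2*((-2 + v)*v) = 2*(v*(-2 + v)) = 2*v*(-2 + v))
E = -303/80 (E = -2 + (-2*4/5 + (2*(-1)*(-2 - 1))/(((4*4)*(-2)))) = -2 + (-8*⅕ + (2*(-1)*(-3))/((16*(-2)))) = -2 + (-8/5 + 6/(-32)) = -2 + (-8/5 + 6*(-1/32)) = -2 + (-8/5 - 3/16) = -2 - 143/80 = -303/80 ≈ -3.7875)
-65725*E = -65725*(-303/80) = 3982935/16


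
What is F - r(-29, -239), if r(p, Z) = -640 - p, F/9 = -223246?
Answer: -2008603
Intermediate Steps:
F = -2009214 (F = 9*(-223246) = -2009214)
F - r(-29, -239) = -2009214 - (-640 - 1*(-29)) = -2009214 - (-640 + 29) = -2009214 - 1*(-611) = -2009214 + 611 = -2008603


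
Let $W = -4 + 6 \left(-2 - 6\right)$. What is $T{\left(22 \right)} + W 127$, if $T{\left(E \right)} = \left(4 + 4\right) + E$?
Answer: $-6574$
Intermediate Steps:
$T{\left(E \right)} = 8 + E$
$W = -52$ ($W = -4 + 6 \left(-2 - 6\right) = -4 + 6 \left(-8\right) = -4 - 48 = -52$)
$T{\left(22 \right)} + W 127 = \left(8 + 22\right) - 6604 = 30 - 6604 = -6574$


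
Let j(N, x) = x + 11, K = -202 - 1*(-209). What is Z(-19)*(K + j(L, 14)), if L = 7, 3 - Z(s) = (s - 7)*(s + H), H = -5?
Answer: -19872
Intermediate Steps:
Z(s) = 3 - (-7 + s)*(-5 + s) (Z(s) = 3 - (s - 7)*(s - 5) = 3 - (-7 + s)*(-5 + s))
K = 7 (K = -202 + 209 = 7)
j(N, x) = 11 + x
Z(-19)*(K + j(L, 14)) = (-32 - 1*(-19)**2 + 12*(-19))*(7 + (11 + 14)) = (-32 - 1*361 - 228)*(7 + 25) = (-32 - 361 - 228)*32 = -621*32 = -19872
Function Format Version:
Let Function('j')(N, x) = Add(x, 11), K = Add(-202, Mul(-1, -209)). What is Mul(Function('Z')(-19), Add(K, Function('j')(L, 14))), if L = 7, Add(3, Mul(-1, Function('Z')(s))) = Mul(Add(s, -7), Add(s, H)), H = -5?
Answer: -19872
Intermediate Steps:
Function('Z')(s) = Add(3, Mul(-1, Add(-7, s), Add(-5, s))) (Function('Z')(s) = Add(3, Mul(-1, Mul(Add(s, -7), Add(s, -5)))) = Add(3, Mul(-1, Mul(Add(-7, s), Add(-5, s)))) = Add(3, Mul(-1, Add(-7, s), Add(-5, s))))
K = 7 (K = Add(-202, 209) = 7)
Function('j')(N, x) = Add(11, x)
Mul(Function('Z')(-19), Add(K, Function('j')(L, 14))) = Mul(Add(-32, Mul(-1, Pow(-19, 2)), Mul(12, -19)), Add(7, Add(11, 14))) = Mul(Add(-32, Mul(-1, 361), -228), Add(7, 25)) = Mul(Add(-32, -361, -228), 32) = Mul(-621, 32) = -19872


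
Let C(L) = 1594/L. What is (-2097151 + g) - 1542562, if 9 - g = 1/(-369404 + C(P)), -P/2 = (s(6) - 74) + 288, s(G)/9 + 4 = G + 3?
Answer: -348233895895573/95676433 ≈ -3.6397e+6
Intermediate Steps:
s(G) = -9 + 9*G (s(G) = -36 + 9*(G + 3) = -36 + 9*(3 + G) = -36 + (27 + 9*G) = -9 + 9*G)
P = -518 (P = -2*(((-9 + 9*6) - 74) + 288) = -2*(((-9 + 54) - 74) + 288) = -2*((45 - 74) + 288) = -2*(-29 + 288) = -2*259 = -518)
g = 861088156/95676433 (g = 9 - 1/(-369404 + 1594/(-518)) = 9 - 1/(-369404 + 1594*(-1/518)) = 9 - 1/(-369404 - 797/259) = 9 - 1/(-95676433/259) = 9 - 1*(-259/95676433) = 9 + 259/95676433 = 861088156/95676433 ≈ 9.0000)
(-2097151 + g) - 1542562 = (-2097151 + 861088156/95676433) - 1542562 = -200647066054227/95676433 - 1542562 = -348233895895573/95676433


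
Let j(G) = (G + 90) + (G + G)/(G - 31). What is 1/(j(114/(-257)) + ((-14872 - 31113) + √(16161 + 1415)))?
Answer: -197954675980350901/9085136269392891824945 - 112142390138714*√26/9085136269392891824945 ≈ -2.1852e-5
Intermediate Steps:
j(G) = 90 + G + 2*G/(-31 + G) (j(G) = (90 + G) + (2*G)/(-31 + G) = (90 + G) + 2*G/(-31 + G) = 90 + G + 2*G/(-31 + G))
1/(j(114/(-257)) + ((-14872 - 31113) + √(16161 + 1415))) = 1/((-2790 + (114/(-257))² + 61*(114/(-257)))/(-31 + 114/(-257)) + ((-14872 - 31113) + √(16161 + 1415))) = 1/((-2790 + (114*(-1/257))² + 61*(114*(-1/257)))/(-31 + 114*(-1/257)) + (-45985 + √17576)) = 1/((-2790 + (-114/257)² + 61*(-114/257))/(-31 - 114/257) + (-45985 + 26*√26)) = 1/((-2790 + 12996/66049 - 6954/257)/(-8081/257) + (-45985 + 26*√26)) = 1/(-257/8081*(-186050892/66049) + (-45985 + 26*√26)) = 1/(186050892/2076817 + (-45985 + 26*√26)) = 1/(-95316378853/2076817 + 26*√26)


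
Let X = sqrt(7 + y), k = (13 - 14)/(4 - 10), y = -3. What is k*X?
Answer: 1/3 ≈ 0.33333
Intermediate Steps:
k = 1/6 (k = -1/(-6) = -1*(-1/6) = 1/6 ≈ 0.16667)
X = 2 (X = sqrt(7 - 3) = sqrt(4) = 2)
k*X = (1/6)*2 = 1/3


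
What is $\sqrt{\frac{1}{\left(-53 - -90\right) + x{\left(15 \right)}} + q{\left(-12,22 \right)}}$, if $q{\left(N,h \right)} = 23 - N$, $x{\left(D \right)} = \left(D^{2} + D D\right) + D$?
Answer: $\frac{\sqrt{8820642}}{502} \approx 5.9162$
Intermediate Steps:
$x{\left(D \right)} = D + 2 D^{2}$ ($x{\left(D \right)} = \left(D^{2} + D^{2}\right) + D = 2 D^{2} + D = D + 2 D^{2}$)
$\sqrt{\frac{1}{\left(-53 - -90\right) + x{\left(15 \right)}} + q{\left(-12,22 \right)}} = \sqrt{\frac{1}{\left(-53 - -90\right) + 15 \left(1 + 2 \cdot 15\right)} + \left(23 - -12\right)} = \sqrt{\frac{1}{\left(-53 + 90\right) + 15 \left(1 + 30\right)} + \left(23 + 12\right)} = \sqrt{\frac{1}{37 + 15 \cdot 31} + 35} = \sqrt{\frac{1}{37 + 465} + 35} = \sqrt{\frac{1}{502} + 35} = \sqrt{\frac{17571}{502}} = \frac{\sqrt{8820642}}{502}$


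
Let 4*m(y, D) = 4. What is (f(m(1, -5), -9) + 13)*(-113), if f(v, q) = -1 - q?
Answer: -2373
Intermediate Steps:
m(y, D) = 1 (m(y, D) = (¼)*4 = 1)
(f(m(1, -5), -9) + 13)*(-113) = ((-1 - 1*(-9)) + 13)*(-113) = ((-1 + 9) + 13)*(-113) = (8 + 13)*(-113) = 21*(-113) = -2373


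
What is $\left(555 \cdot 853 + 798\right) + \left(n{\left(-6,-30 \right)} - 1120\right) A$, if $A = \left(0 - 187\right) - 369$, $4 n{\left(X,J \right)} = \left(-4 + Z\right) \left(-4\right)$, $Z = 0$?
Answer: $1094709$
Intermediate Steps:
$n{\left(X,J \right)} = 4$ ($n{\left(X,J \right)} = \frac{\left(-4 + 0\right) \left(-4\right)}{4} = \frac{\left(-4\right) \left(-4\right)}{4} = \frac{1}{4} \cdot 16 = 4$)
$A = -556$ ($A = -187 - 369 = -556$)
$\left(555 \cdot 853 + 798\right) + \left(n{\left(-6,-30 \right)} - 1120\right) A = \left(555 \cdot 853 + 798\right) + \left(4 - 1120\right) \left(-556\right) = \left(473415 + 798\right) - -620496 = 474213 + 620496 = 1094709$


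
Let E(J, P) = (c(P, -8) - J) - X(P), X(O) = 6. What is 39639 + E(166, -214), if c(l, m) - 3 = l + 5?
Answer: 39261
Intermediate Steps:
c(l, m) = 8 + l (c(l, m) = 3 + (l + 5) = 3 + (5 + l) = 8 + l)
E(J, P) = 2 + P - J (E(J, P) = ((8 + P) - J) - 1*6 = (8 + P - J) - 6 = 2 + P - J)
39639 + E(166, -214) = 39639 + (2 - 214 - 1*166) = 39639 + (2 - 214 - 166) = 39639 - 378 = 39261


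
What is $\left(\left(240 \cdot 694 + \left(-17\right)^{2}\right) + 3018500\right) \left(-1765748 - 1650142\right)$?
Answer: $-10880801795610$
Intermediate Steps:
$\left(\left(240 \cdot 694 + \left(-17\right)^{2}\right) + 3018500\right) \left(-1765748 - 1650142\right) = \left(\left(166560 + 289\right) + 3018500\right) \left(-3415890\right) = \left(166849 + 3018500\right) \left(-3415890\right) = 3185349 \left(-3415890\right) = -10880801795610$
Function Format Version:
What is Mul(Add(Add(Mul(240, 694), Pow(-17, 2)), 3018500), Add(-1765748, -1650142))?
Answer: -10880801795610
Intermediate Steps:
Mul(Add(Add(Mul(240, 694), Pow(-17, 2)), 3018500), Add(-1765748, -1650142)) = Mul(Add(Add(166560, 289), 3018500), -3415890) = Mul(Add(166849, 3018500), -3415890) = Mul(3185349, -3415890) = -10880801795610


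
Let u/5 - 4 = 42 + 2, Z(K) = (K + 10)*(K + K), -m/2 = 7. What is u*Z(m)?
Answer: 26880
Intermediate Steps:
m = -14 (m = -2*7 = -14)
Z(K) = 2*K*(10 + K) (Z(K) = (10 + K)*(2*K) = 2*K*(10 + K))
u = 240 (u = 20 + 5*(42 + 2) = 20 + 5*44 = 20 + 220 = 240)
u*Z(m) = 240*(2*(-14)*(10 - 14)) = 240*(2*(-14)*(-4)) = 240*112 = 26880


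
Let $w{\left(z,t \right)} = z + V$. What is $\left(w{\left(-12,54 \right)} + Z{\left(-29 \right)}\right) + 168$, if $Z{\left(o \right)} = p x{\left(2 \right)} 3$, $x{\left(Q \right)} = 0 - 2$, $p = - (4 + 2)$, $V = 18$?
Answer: $210$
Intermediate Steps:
$p = -6$ ($p = \left(-1\right) 6 = -6$)
$x{\left(Q \right)} = -2$
$w{\left(z,t \right)} = 18 + z$ ($w{\left(z,t \right)} = z + 18 = 18 + z$)
$Z{\left(o \right)} = 36$ ($Z{\left(o \right)} = \left(-6\right) \left(-2\right) 3 = 12 \cdot 3 = 36$)
$\left(w{\left(-12,54 \right)} + Z{\left(-29 \right)}\right) + 168 = \left(\left(18 - 12\right) + 36\right) + 168 = \left(6 + 36\right) + 168 = 42 + 168 = 210$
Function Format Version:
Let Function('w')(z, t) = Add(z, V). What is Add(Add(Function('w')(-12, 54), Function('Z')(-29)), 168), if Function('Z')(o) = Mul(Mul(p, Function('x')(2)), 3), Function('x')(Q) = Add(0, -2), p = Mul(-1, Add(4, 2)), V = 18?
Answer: 210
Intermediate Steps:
p = -6 (p = Mul(-1, 6) = -6)
Function('x')(Q) = -2
Function('w')(z, t) = Add(18, z) (Function('w')(z, t) = Add(z, 18) = Add(18, z))
Function('Z')(o) = 36 (Function('Z')(o) = Mul(Mul(-6, -2), 3) = Mul(12, 3) = 36)
Add(Add(Function('w')(-12, 54), Function('Z')(-29)), 168) = Add(Add(Add(18, -12), 36), 168) = Add(Add(6, 36), 168) = Add(42, 168) = 210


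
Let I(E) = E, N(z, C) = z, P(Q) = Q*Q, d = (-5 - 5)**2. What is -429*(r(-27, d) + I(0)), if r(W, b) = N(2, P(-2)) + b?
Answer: -43758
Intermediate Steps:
d = 100 (d = (-10)**2 = 100)
P(Q) = Q**2
r(W, b) = 2 + b
-429*(r(-27, d) + I(0)) = -429*((2 + 100) + 0) = -429*(102 + 0) = -429*102 = -43758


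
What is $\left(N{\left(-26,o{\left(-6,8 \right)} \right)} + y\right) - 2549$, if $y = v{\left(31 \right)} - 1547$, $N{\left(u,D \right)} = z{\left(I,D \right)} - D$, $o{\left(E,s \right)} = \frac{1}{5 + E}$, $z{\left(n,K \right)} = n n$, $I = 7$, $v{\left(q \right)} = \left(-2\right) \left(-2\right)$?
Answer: $-4042$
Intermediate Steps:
$v{\left(q \right)} = 4$
$z{\left(n,K \right)} = n^{2}$
$N{\left(u,D \right)} = 49 - D$ ($N{\left(u,D \right)} = 7^{2} - D = 49 - D$)
$y = -1543$ ($y = 4 - 1547 = -1543$)
$\left(N{\left(-26,o{\left(-6,8 \right)} \right)} + y\right) - 2549 = \left(\left(49 - \frac{1}{5 - 6}\right) - 1543\right) - 2549 = \left(\left(49 - \frac{1}{-1}\right) - 1543\right) - 2549 = \left(\left(49 - -1\right) - 1543\right) - 2549 = \left(\left(49 + 1\right) - 1543\right) - 2549 = \left(50 - 1543\right) - 2549 = -1493 - 2549 = -4042$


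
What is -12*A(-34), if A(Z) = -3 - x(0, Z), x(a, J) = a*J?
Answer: 36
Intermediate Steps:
x(a, J) = J*a
A(Z) = -3 (A(Z) = -3 - Z*0 = -3 - 1*0 = -3 + 0 = -3)
-12*A(-34) = -12*(-3) = 36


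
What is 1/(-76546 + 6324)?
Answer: -1/70222 ≈ -1.4241e-5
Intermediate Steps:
1/(-76546 + 6324) = 1/(-70222) = -1/70222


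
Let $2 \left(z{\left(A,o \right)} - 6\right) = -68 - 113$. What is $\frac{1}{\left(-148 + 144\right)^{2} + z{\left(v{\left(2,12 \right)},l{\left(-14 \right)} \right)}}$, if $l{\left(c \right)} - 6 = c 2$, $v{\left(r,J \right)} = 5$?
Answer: $- \frac{2}{137} \approx -0.014599$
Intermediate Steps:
$l{\left(c \right)} = 6 + 2 c$ ($l{\left(c \right)} = 6 + c 2 = 6 + 2 c$)
$z{\left(A,o \right)} = - \frac{169}{2}$ ($z{\left(A,o \right)} = 6 + \frac{-68 - 113}{2} = 6 + \frac{1}{2} \left(-181\right) = 6 - \frac{181}{2} = - \frac{169}{2}$)
$\frac{1}{\left(-148 + 144\right)^{2} + z{\left(v{\left(2,12 \right)},l{\left(-14 \right)} \right)}} = \frac{1}{\left(-148 + 144\right)^{2} - \frac{169}{2}} = \frac{1}{\left(-4\right)^{2} - \frac{169}{2}} = \frac{1}{16 - \frac{169}{2}} = \frac{1}{- \frac{137}{2}} = - \frac{2}{137}$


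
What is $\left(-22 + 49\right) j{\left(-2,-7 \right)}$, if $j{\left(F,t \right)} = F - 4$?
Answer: $-162$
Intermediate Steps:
$j{\left(F,t \right)} = -4 + F$
$\left(-22 + 49\right) j{\left(-2,-7 \right)} = \left(-22 + 49\right) \left(-4 - 2\right) = 27 \left(-6\right) = -162$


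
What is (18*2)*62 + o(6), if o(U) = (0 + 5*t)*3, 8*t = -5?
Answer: 17781/8 ≈ 2222.6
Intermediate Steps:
t = -5/8 (t = (1/8)*(-5) = -5/8 ≈ -0.62500)
o(U) = -75/8 (o(U) = (0 + 5*(-5/8))*3 = (0 - 25/8)*3 = -25/8*3 = -75/8)
(18*2)*62 + o(6) = (18*2)*62 - 75/8 = 36*62 - 75/8 = 2232 - 75/8 = 17781/8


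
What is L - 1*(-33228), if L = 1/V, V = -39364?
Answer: 1307986991/39364 ≈ 33228.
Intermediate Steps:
L = -1/39364 (L = 1/(-39364) = -1/39364 ≈ -2.5404e-5)
L - 1*(-33228) = -1/39364 - 1*(-33228) = -1/39364 + 33228 = 1307986991/39364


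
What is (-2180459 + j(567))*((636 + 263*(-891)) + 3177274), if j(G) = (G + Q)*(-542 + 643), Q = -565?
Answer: -6417754359289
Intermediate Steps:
j(G) = -57065 + 101*G (j(G) = (G - 565)*(-542 + 643) = (-565 + G)*101 = -57065 + 101*G)
(-2180459 + j(567))*((636 + 263*(-891)) + 3177274) = (-2180459 + (-57065 + 101*567))*((636 + 263*(-891)) + 3177274) = (-2180459 + (-57065 + 57267))*((636 - 234333) + 3177274) = (-2180459 + 202)*(-233697 + 3177274) = -2180257*2943577 = -6417754359289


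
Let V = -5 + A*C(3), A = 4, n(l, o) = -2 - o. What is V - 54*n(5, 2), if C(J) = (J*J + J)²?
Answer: 787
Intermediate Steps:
C(J) = (J + J²)² (C(J) = (J² + J)² = (J + J²)²)
V = 571 (V = -5 + 4*(3²*(1 + 3)²) = -5 + 4*(9*4²) = -5 + 4*(9*16) = -5 + 4*144 = -5 + 576 = 571)
V - 54*n(5, 2) = 571 - 54*(-2 - 1*2) = 571 - 54*(-2 - 2) = 571 - 54*(-4) = 571 + 216 = 787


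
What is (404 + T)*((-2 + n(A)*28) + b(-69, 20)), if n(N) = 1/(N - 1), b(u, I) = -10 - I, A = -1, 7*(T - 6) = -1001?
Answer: -12282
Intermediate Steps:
T = -137 (T = 6 + (⅐)*(-1001) = 6 - 143 = -137)
n(N) = 1/(-1 + N)
(404 + T)*((-2 + n(A)*28) + b(-69, 20)) = (404 - 137)*((-2 + 28/(-1 - 1)) + (-10 - 1*20)) = 267*((-2 + 28/(-2)) + (-10 - 20)) = 267*((-2 - ½*28) - 30) = 267*((-2 - 14) - 30) = 267*(-16 - 30) = 267*(-46) = -12282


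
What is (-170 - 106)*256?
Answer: -70656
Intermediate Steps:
(-170 - 106)*256 = -276*256 = -70656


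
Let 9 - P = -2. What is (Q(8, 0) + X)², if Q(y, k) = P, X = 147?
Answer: 24964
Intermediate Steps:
P = 11 (P = 9 - 1*(-2) = 9 + 2 = 11)
Q(y, k) = 11
(Q(8, 0) + X)² = (11 + 147)² = 158² = 24964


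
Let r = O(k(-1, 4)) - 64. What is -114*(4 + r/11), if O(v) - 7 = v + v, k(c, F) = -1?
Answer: 1710/11 ≈ 155.45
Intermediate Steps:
O(v) = 7 + 2*v (O(v) = 7 + (v + v) = 7 + 2*v)
r = -59 (r = (7 + 2*(-1)) - 64 = (7 - 2) - 64 = 5 - 64 = -59)
-114*(4 + r/11) = -114*(4 - 59/11) = -114*(-15/11) = 1710/11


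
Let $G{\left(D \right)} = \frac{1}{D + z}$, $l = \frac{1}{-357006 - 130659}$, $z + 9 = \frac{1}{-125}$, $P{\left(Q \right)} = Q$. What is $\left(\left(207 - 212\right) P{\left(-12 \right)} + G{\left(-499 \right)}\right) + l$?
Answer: $\frac{619323962758}{10322405055} \approx 59.998$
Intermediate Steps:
$z = - \frac{1126}{125}$ ($z = -9 + \frac{1}{-125} = -9 - \frac{1}{125} = - \frac{1126}{125} \approx -9.008$)
$l = - \frac{1}{487665}$ ($l = \frac{1}{-487665} = - \frac{1}{487665} \approx -2.0506 \cdot 10^{-6}$)
$G{\left(D \right)} = \frac{1}{- \frac{1126}{125} + D}$ ($G{\left(D \right)} = \frac{1}{D - \frac{1126}{125}} = \frac{1}{- \frac{1126}{125} + D}$)
$\left(\left(207 - 212\right) P{\left(-12 \right)} + G{\left(-499 \right)}\right) + l = \left(\left(207 - 212\right) \left(-12\right) + \frac{125}{-1126 + 125 \left(-499\right)}\right) - \frac{1}{487665} = \left(\left(-5\right) \left(-12\right) + \frac{125}{-1126 - 62375}\right) - \frac{1}{487665} = \left(60 + \frac{125}{-63501}\right) - \frac{1}{487665} = \left(60 + 125 \left(- \frac{1}{63501}\right)\right) - \frac{1}{487665} = \left(60 - \frac{125}{63501}\right) - \frac{1}{487665} = \frac{3809935}{63501} - \frac{1}{487665} = \frac{619323962758}{10322405055}$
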